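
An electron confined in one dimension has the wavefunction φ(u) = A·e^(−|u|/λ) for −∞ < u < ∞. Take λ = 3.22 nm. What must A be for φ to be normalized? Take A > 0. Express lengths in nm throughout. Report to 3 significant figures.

The normalization condition is ∫|φ|² du = 1 from −∞ to ∞.
Using ∫₀^∞ uⁿ e^(−αu) du = n!/αⁿ⁺¹, carrying out the integral gives A² · λ.
So A² = (λ)^(−1).
Substituting λ = 3.22 gives A² = 0.3106, so A = 0.5573.

A ≈ 0.557 nm^(-1/2)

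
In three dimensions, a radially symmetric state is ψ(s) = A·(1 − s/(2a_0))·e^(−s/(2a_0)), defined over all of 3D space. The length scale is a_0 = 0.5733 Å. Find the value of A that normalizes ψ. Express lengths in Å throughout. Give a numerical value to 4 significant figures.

A ≈ 0.4595 Å^(-3/2)

Normalization requires ∫|ψ|² 4πs² ds = 1, integrated from 0 to ∞.
(Spherical symmetry: dV = 4πs² ds.)
With ∫₀^∞ s^4 e^(−αs) ds = 4!/α^5, ∫|ψ|² 4πs² ds = A²·(8·π·a_0^3).
Plugging in a_0 = 0.5733 yields A = 0.45952.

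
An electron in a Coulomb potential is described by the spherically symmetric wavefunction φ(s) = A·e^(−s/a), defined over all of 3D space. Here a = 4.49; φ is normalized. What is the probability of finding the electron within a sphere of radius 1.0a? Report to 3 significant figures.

P ≈ 0.323

With dV = 4πs²ds, the probability is ∫|φ|² dV over s ≤ 1.0a.
Normalization gives A² = 1/(π·a^3).
In terms of u = s/a (A², 4π and the length scale all cancel between numerator and denominator), P = [∫_{0}^{1.0} u^2·e^(-2·u) du] / [∫_{0}^{∞} u^2·e^(-2·u) du].
An antiderivative of u^2·e^(-2·u) is -(2·u^2 + 2·u + 1)·e^(-2·u)/4; evaluating from 0 to 1.0 gives 1/4 - 5·e^(-2)/4, while the full integral is 1/4.
The region integral divided by the full integral gives P = 0.3233.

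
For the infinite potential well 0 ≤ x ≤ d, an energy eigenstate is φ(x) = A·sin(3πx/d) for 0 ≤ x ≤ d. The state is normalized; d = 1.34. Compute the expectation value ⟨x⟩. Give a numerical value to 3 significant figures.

The expectation value is the |φ|²-weighted average of x: ∫ x|φ|² dx.
Evaluating both integrals, ⟨x⟩ = d/2.
With d = 1.34, ⟨x⟩ = 0.6700.

⟨x⟩ ≈ 0.670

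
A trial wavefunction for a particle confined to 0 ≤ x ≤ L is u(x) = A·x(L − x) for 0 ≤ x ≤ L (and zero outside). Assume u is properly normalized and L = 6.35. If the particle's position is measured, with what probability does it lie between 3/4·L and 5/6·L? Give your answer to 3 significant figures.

P ≈ 0.0680

|u|² is the probability density, so P = ∫_{3/4·L}^{5/6·L} |u|² dx.
With A² fixed by ∫|u|² = 1, i.e. A² = (L^5/30)^(−1), substitute and integrate.
Substituting t = x/L, A² and the length scale cancel in the ratio: P = ∫_{3/4}^{5/6} t^2·(1 - t)^2 dt / ∫_{0}^{1} t^2·(1 - t)^2 dt.
Using ∫ t^2·(1 - t)^2 dt = t^3·(6·t^2 - 15·t + 10)/30, the numerator is ≈ 0.0022674 and the denominator is 1/30.
Taking the ratio, P = 0.06802.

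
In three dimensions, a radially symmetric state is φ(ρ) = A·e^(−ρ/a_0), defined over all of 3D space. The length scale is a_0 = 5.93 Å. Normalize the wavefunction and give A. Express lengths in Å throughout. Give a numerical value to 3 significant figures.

A ≈ 0.0391 Å^(-3/2)

The normalization condition is ∫|φ|² 4πρ² dρ = 1 from 0 to ∞.
In 3D with spherical symmetry the volume element is 4πρ² dρ.
With ∫₀^∞ ρ^2 e^(−αρ) dρ = 2!/α^3, with φ = A·e^(−ρ/a_0), the integral evaluates to A²·[π·a_0^3].
Hence A² = 1/[π·a_0^3].
Plugging in a_0 = 5.93 yields A = 0.03907.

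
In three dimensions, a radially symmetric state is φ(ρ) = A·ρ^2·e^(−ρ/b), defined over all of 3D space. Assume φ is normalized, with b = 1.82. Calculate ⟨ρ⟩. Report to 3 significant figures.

⟨ρ⟩ = ∫ ρ |φ|² 4πρ² dρ over the full domain.
Recall ∫₀^∞ ρ^m e^(−ρ/β) dρ = m!·β^(m+1), since the A² factors cancel between numerator and denominator, ⟨ρ⟩ = 7·b/2.
With b = 1.82, ⟨ρ⟩ = 6.370.

⟨ρ⟩ ≈ 6.37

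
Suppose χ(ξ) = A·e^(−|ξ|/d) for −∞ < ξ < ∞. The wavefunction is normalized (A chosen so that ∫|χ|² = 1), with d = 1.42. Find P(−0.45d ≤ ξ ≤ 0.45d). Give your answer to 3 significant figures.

P = ∫_{−0.45d}^{0.45d} |χ(ξ)|² dξ.
The normalization integral ∫|χ|²dξ over the whole domain equals d·A², and A² cancels in the ratio.
By symmetry take twice the ξ ≥ 0 contribution in numerator and denominator; the 2's cancel. Substituting u = ξ/d, A² and the length scale cancel in the ratio: P = ∫_{0}^{0.45} e^(-2·u) du / ∫_{0}^{∞} e^(-2·u) du.
Using ∫ e^(-2·u) du = -e^(-2·u)/2, the numerator is 1/2 - e^(-9/10)/2 and the denominator is 1/2.
The result is P = 0.5934.

P ≈ 0.593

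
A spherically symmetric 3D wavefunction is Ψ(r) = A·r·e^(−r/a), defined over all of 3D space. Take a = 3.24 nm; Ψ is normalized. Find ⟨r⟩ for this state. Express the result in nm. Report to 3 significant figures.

The expectation value is the |Ψ|²-weighted average of r: ∫ r|Ψ|² 4πr² dr.
Recall ∫₀^∞ r^m e^(−r/β) dr = m!·β^(m+1), the ratio of the moment integral to the normalization integral gives ⟨r⟩ = 5·a/2.
Putting a = 3.24 gives 8.100.

⟨r⟩ ≈ 8.10 nm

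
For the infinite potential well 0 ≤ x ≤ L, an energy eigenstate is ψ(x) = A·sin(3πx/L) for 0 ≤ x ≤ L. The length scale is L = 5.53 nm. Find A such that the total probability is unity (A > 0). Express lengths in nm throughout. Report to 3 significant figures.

A ≈ 0.601 nm^(-1/2)

The normalization condition is ∫|ψ|² dx = 1 from 0 to L.
∫|ψ|² dx = A²·(L/2).
With L = 5.53: A² = 0.3617 and A = 0.6014.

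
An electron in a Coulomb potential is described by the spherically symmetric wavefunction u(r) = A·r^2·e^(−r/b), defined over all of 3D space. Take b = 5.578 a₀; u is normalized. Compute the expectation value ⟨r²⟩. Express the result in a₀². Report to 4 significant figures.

By definition ⟨r²⟩ = ∫ r^2 |u(r)|² 4πr² dr.
Recall ∫₀^∞ r^m e^(−r/β) dr = m!·β^(m+1), the ratio of the moment integral to the normalization integral gives ⟨r²⟩ = 14·b^2.
Putting b = 5.578 gives 435.60.

⟨r^2⟩ ≈ 435.6 a₀^2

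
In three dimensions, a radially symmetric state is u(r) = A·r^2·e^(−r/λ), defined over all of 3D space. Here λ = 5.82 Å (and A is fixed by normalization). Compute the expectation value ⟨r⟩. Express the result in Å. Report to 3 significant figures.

By definition ⟨r⟩ = ∫ r |u(r)|² 4πr² dr.
Recall ∫₀^∞ r^m e^(−r/β) dr = m!·β^(m+1), since the A² factors cancel between numerator and denominator, ⟨r⟩ = 7·λ/2.
With λ = 5.82, ⟨r⟩ = 20.37.

⟨r⟩ ≈ 20.4 Å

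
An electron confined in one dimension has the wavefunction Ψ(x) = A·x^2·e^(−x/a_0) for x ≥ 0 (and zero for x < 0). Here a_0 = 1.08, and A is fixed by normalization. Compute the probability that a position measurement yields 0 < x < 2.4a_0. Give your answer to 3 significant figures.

P ≈ 0.524

P = ∫_{0}^{2.4a_0} |Ψ(x)|² dx.
The normalization integral ∫|Ψ|²dx over the whole domain equals 3·a_0^5/4·A², and A² cancels in the ratio.
In terms of u = x/a_0 (A² and the length scale cancel between numerator and denominator), P = [∫_{0}^{2.4} u^4·e^(-2·u) du] / [∫_{0}^{∞} u^4·e^(-2·u) du].
Using ∫ u^4·e^(-2·u) du = -(u^4/2 + u^3 + 3·u^2/2 + 3·u/2 + 3/4)·e^(-2·u), the numerator is ≈ 0.39281 and the denominator is 3/4.
The result is P = 0.5237.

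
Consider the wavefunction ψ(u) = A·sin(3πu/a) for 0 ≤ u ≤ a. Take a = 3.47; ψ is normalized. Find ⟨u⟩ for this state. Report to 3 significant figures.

⟨u⟩ ≈ 1.74

⟨u⟩ = ∫ u |ψ|² du over the full domain.
Using sin²θ = (1 − cos 2θ)/2, the ratio of the moment integral to the normalization integral gives ⟨u⟩ = a/2.
With a = 3.47, ⟨u⟩ = 1.735.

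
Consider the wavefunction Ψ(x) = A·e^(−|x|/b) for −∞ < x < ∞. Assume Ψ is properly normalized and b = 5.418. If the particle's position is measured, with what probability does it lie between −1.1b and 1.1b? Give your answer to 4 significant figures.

P = ∫_{−1.1b}^{1.1b} |Ψ(x)|² dx.
Since A² = 1/(b), this is the region integral divided by the full normalization integral.
By symmetry take twice the x ≥ 0 contribution in numerator and denominator; the 2's cancel. In terms of u = x/b (A² and the length scale cancel between numerator and denominator), P = [∫_{0}^{1.1} e^(-2·u) du] / [∫_{0}^{∞} e^(-2·u) du].
With ∫ e^(-2·u) du = -e^(-2·u)/2 + C, the region integral is 1/2 - e^(-11/5)/2 and the full one is 1/2.
Evaluating gives P = 0.88920.

P ≈ 0.8892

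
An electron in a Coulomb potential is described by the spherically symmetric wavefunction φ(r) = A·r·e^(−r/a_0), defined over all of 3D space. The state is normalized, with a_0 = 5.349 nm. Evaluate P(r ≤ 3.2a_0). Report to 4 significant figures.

With dV = 4πr²dr, the probability is ∫|φ|² dV over r ≤ 3.2a_0.
The full normalization integral is A²·[3·π·a_0^5] = 1, fixing A².
Let u = r/a_0; then A², 4π and the length scale all cancel, so P = ∫_{0}^{3.2} u^4·e^(-2·u) du ÷ ∫_{0}^{∞} u^4·e^(-2·u) du.
An antiderivative of u^4·e^(-2·u) is -(u^4/2 + u^3 + 3·u^2/2 + 3·u/2 + 3/4)·e^(-2·u); evaluating from 0 to 3.2 gives ≈ 0.573697, while the full integral is 3/4.
The region integral divided by the full integral gives P = 0.76493.

P ≈ 0.7649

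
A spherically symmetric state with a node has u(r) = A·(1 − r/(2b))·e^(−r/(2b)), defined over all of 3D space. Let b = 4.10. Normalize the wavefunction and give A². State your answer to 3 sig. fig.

A^2 ≈ 0.000577

Normalization requires ∫|u|² 4πr² dr = 1, integrated from 0 to ∞.
Recall ∫₀^∞ r^m e^(−r/β) dr = m!·β^(m+1), ∫|u|² 4πr² dr = A²·(8·π·b^3).
Setting this equal to 1 gives A² = 1/(8·π·b^3).
Substituting b = 4.10 gives A² = 0.0005773, so A = 0.02403.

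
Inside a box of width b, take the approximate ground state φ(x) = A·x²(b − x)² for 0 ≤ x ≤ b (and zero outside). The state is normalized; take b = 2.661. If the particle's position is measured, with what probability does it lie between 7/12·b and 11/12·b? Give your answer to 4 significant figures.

P ≈ 0.3019

P = ∫_{7/12·b}^{11/12·b} |φ(x)|² dx.
Since A² = 1/(b^9/630), this is the region integral divided by the full normalization integral.
Substituting u = x/b, A² and the length scale cancel in the ratio: P = ∫_{7/12}^{11/12} u^4·(1 - u)^4 du / ∫_{0}^{1} u^4·(1 - u)^4 du.
With ∫ u^4·(1 - u)^4 du = u^5·(70·u^4 - 315·u^3 + 540·u^2 - 420·u + 126)/630 + C, the region integral is ≈ 0.000479286 and the full one is 1/630.
Evaluating gives P = 0.30195.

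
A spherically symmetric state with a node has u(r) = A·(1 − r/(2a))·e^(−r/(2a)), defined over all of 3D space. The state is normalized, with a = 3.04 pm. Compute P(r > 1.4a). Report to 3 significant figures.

Integrate the radial probability density 4πr²|u|² over r > 1.4a.
A² is fixed by ∫₀^∞ 4πr²|u|² dr = 1, i.e. A² = (8·π·a^3)^(−1).
In terms of t = r/a (A², 4π and the length scale all cancel between numerator and denominator), P = [∫_{1.4}^{∞} t^2·(1 - t/2)^2·e^(-t) dt] / [∫_{0}^{∞} t^2·(1 - t/2)^2·e^(-t) dt].
With ∫ t^2·(1 - t/2)^2·e^(-t) dt = -(t^4/4 + t^2 + 2·t + 2)·e^(-t) + C, the region integral is ≈ 1.9038 and the full one is 2.
This evaluates to P = 0.9519.

P ≈ 0.952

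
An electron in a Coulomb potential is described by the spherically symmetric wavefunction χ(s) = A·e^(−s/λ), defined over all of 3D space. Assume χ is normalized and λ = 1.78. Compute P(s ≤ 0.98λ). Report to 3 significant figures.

P ≈ 0.312

Integrate the radial probability density 4πs²|χ|² over s ≤ 0.98λ.
The full normalization integral is A²·[π·λ^3] = 1, fixing A².
In terms of u = s/λ (A², 4π and the length scale all cancel between numerator and denominator), P = [∫_{0}^{0.98} u^2·e^(-2·u) du] / [∫_{0}^{∞} u^2·e^(-2·u) du].
Using ∫ u^2·e^(-2·u) du = -(2·u^2 + 2·u + 1)·e^(-2·u)/4, the numerator is 1/4 - 6101·e^(-49/25)/5000 and the denominator is 1/4.
The region integral divided by the full integral gives P = 0.3125.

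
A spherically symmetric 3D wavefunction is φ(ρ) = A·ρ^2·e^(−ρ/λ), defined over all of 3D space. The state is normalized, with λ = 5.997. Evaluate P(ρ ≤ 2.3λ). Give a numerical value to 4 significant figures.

P ≈ 0.1820

With dV = 4πρ²dρ, the probability is ∫|φ|² dV over ρ ≤ 2.3λ.
The full normalization integral is A²·[45·π·λ^7/2] = 1, fixing A².
Let u = ρ/λ; then A², 4π and the length scale all cancel, so P = ∫_{0}^{2.3} u^6·e^(-2·u) du ÷ ∫_{0}^{∞} u^6·e^(-2·u) du.
Using ∫ u^6·e^(-2·u) du = -(4·u^6 + 12·u^5 + 30·u^4 + 60·u^3 + 90·u^2 + 90·u + 45)·e^(-2·u)/8, the numerator is ≈ 1.02359 and the denominator is 45/8.
The region integral divided by the full integral gives P = 0.18197.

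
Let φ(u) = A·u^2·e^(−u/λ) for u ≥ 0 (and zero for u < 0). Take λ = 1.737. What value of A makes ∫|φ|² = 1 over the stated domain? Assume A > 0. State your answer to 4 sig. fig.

A ≈ 0.2904

Normalization requires ∫|φ|² du = 1, integrated from 0 to ∞.
∫|φ|² du = A²·(3·λ^5/4).
Setting this equal to 1 gives A² = 1/(3·λ^5/4).
Plugging in λ = 1.737 yields A = 0.29038.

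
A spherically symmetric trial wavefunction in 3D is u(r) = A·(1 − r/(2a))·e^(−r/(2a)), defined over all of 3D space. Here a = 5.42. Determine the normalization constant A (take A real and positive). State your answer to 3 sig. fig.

We need A² ∫|f|² 4πr² dr = 1, taking the integral from 0 to ∞.
The angular integral contributes 4π, leaving ∫₀^∞ r²|u|² dr.
With ∫₀^∞ r^4 e^(−αr) dr = 4!/α^5, with u = A·(1 − r/(2a))·e^(−r/(2a)), the integral evaluates to A²·[8·π·a^3].
Plugging in a = 5.42 yields A = 0.01581.

A ≈ 0.0158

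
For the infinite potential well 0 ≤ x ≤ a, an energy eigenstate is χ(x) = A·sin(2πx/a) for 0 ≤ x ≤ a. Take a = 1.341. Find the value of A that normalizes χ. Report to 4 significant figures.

The normalization condition is ∫|χ|² dx = 1 from 0 to a.
With ∫₀^a sin²(nπx/a) dx = a/2, carrying out the integral gives A² · a/2.
Plugging in a = 1.341 yields A = 1.2212.

A ≈ 1.221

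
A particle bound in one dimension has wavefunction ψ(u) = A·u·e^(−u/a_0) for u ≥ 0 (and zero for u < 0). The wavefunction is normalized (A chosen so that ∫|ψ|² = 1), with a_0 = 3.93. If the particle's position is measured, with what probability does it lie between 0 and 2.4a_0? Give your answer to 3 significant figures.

The probability is P = ∫ |ψ|² du over [0, 2.4a_0].
With A² fixed by ∫|ψ|² = 1, i.e. A² = (a_0^3/4)^(−1), substitute and integrate.
In terms of t = u/a_0 (A² and the length scale cancel between numerator and denominator), P = [∫_{0}^{2.4} t^2·e^(-2·t) dt] / [∫_{0}^{∞} t^2·e^(-2·t) dt].
With ∫ t^2·e^(-2·t) dt = -(2·t^2 + 2·t + 1)·e^(-2·t)/4 + C, the region integral is 1/4 - 433·e^(-24/5)/100 and the full one is 1/4.
Evaluating gives P = 0.8575.

P ≈ 0.857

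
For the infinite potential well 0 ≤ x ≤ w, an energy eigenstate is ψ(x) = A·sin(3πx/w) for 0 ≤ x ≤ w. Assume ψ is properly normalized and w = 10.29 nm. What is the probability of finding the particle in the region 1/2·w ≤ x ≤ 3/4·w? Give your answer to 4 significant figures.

P ≈ 0.1969

P = ∫_{1/2·w}^{3/4·w} |ψ(x)|² dx.
Since A² = 1/(w/2), this is the region integral divided by the full normalization integral.
Let u = x/w; then A² and the length scale cancel, so P = ∫_{1/2}^{3/4} sin(3·π·u)^2 du ÷ ∫_{0}^{1} sin(3·π·u)^2 du.
With ∫ sin(3·π·u)^2 du = u/2 - sin(6·π·u)/(12·π) + C, the region integral is 1/8 - 1/(12·π) and the full one is 1/2.
The result is P = (-2 + 3·π)/(12·π).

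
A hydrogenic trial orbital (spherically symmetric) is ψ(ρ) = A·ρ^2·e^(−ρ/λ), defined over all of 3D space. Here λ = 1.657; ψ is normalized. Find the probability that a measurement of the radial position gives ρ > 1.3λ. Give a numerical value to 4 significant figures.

P = ∫ |ψ|² 4πρ² dρ over ρ > 1.3λ.
A² is fixed by ∫₀^∞ 4πρ²|ψ|² dρ = 1, i.e. A² = (45·π·λ^7/2)^(−1).
Substituting u = ρ/λ, A², 4π and the length scale all cancel in the ratio: P = ∫_{1.3}^{∞} u^6·e^(-2·u) du / ∫_{0}^{∞} u^6·e^(-2·u) du.
An antiderivative of u^6·e^(-2·u) is -(4·u^6 + 12·u^5 + 30·u^4 + 60·u^3 + 90·u^2 + 90·u + 45)·e^(-2·u)/8; evaluating from 1.3 to ∞ gives ≈ 5.52842, while the full integral is 45/8.
The region integral divided by the full integral gives P = 0.98283.

P ≈ 0.9828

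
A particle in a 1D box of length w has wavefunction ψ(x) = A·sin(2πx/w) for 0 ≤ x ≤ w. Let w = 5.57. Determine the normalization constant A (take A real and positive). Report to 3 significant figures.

The normalization condition is ∫|ψ|² dx = 1 from 0 to w.
With ∫₀^w sin²(nπx/w) dx = w/2, with ψ = A·sin(2πx/w), the integral evaluates to A²·[w/2].
Setting this equal to 1 gives A² = 1/(w/2).
Plugging in w = 5.57 yields A = 0.5992.

A ≈ 0.599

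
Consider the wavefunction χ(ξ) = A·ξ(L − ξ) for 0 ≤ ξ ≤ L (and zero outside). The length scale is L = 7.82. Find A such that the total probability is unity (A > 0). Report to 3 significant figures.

Require ∫ |χ|² dξ = 1 over the whole domain.
∫|χ|² dξ = A²·(L^5/30).
Setting this equal to 1 gives A² = 1/(L^5/30).
With L = 7.82: A² = 0.001026 and A = 0.03203.

A ≈ 0.0320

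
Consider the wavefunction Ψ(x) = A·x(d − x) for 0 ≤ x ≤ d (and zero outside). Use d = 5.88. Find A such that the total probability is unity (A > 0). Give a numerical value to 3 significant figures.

The normalization condition is ∫|Ψ|² dx = 1 from 0 to d.
Expanding the polynomial and integrating term by term, the integral (without the A² prefactor) comes out to d^5/30.
Hence A² = 1/[d^5/30].
Substituting d = 5.88 gives A² = 0.004268, so A = 0.06533.

A ≈ 0.0653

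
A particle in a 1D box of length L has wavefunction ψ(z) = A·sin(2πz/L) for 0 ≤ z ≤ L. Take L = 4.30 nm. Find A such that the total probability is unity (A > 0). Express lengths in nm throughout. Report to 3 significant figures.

A ≈ 0.682 nm^(-1/2)

The normalization condition is ∫|ψ|² dz = 1 from 0 to L.
With ∫₀^L sin²(nπz/L) dz = L/2, the integral (without the A² prefactor) comes out to L/2.
Plugging in L = 4.30 yields A = 0.6820.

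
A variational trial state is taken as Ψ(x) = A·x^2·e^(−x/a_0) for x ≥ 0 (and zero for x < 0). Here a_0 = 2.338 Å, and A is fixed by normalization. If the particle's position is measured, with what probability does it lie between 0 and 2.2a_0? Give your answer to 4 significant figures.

|Ψ|² is the probability density, so P = ∫_{0}^{2.2a_0} |Ψ|² dx.
Since A² = 1/(3·a_0^5/4), this is the region integral divided by the full normalization integral.
In terms of u = x/a_0 (A² and the length scale cancel between numerator and denominator), P = [∫_{0}^{2.2} u^4·e^(-2·u) du] / [∫_{0}^{∞} u^4·e^(-2·u) du].
Using ∫ u^4·e^(-2·u) du = -(u^4/2 + u^3 + 3·u^2/2 + 3·u/2 + 3/4)·e^(-2·u), the numerator is ≈ 0.336612 and the denominator is 3/4.
Taking the ratio, P = 0.44882.

P ≈ 0.4488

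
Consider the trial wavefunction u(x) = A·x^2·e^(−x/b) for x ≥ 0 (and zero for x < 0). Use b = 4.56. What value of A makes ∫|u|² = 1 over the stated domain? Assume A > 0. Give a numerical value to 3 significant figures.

The normalization condition is ∫|u|² dx = 1 from 0 to ∞.
With u = A·x^2·e^(−x/b), the integral evaluates to A²·[3·b^5/4].
So A² = (3·b^5/4)^(−1).
Substituting b = 4.56 gives A² = 0.0006763, so A = 0.02601.

A ≈ 0.0260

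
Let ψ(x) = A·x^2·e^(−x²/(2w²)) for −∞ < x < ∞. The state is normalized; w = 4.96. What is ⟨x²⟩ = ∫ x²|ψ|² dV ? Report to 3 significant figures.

By definition ⟨x²⟩ = ∫ x^2 |ψ(x)|² dx.
The ratio of the moment integral to the normalization integral gives ⟨x²⟩ = 5·w^2/2.
With w = 4.96, ⟨x^2⟩ = 61.50.

⟨x^2⟩ ≈ 61.5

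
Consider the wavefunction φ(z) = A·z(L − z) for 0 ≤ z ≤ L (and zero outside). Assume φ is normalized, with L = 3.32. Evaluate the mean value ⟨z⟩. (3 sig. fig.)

By definition ⟨z⟩ = ∫ z |φ(z)|² dz.
Expanding the polynomial and integrating term by term, evaluating both integrals, ⟨z⟩ = L/2.
Putting L = 3.32 gives 1.660.

⟨z⟩ ≈ 1.66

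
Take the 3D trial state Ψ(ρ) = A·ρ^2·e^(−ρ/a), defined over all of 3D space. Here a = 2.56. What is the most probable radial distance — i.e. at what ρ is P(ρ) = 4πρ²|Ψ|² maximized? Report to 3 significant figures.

Differentiate P(ρ) = 4πρ²|Ψ|² with respect to ρ and set to zero.
This gives ρ = 3·a.
With a = 2.56, the most probable radial distance is 7.680.

ρ ≈ 7.68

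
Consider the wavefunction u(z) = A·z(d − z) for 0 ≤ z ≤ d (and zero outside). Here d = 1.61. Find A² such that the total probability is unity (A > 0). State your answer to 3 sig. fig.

A^2 ≈ 2.77

The normalization condition is ∫|u|² dz = 1 from 0 to d.
Expanding the polynomial and integrating term by term, ∫|u|² dz = A²·(d^5/30).
Substituting d = 1.61 gives A² = 2.773, so A = 1.665.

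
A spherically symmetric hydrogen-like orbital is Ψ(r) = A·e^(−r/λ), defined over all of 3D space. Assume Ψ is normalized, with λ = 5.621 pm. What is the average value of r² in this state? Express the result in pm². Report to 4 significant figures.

⟨r²⟩ = ∫ r^2 |Ψ|² 4πr² dr over the full domain.
Since the A² factors cancel between numerator and denominator, ⟨r²⟩ = 3·λ^2.
Putting λ = 5.621 gives 94.787.

⟨r^2⟩ ≈ 94.79 pm^2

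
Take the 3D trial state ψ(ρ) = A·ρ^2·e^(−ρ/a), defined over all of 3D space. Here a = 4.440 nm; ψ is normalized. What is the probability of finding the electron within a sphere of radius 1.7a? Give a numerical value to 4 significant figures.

P ≈ 0.05785

P = ∫ |ψ|² 4πρ² dρ over ρ ≤ 1.7a.
Normalization gives A² = 1/(45·π·a^7/2).
In terms of u = ρ/a (A², 4π and the length scale all cancel between numerator and denominator), P = [∫_{0}^{1.7} u^6·e^(-2·u) du] / [∫_{0}^{∞} u^6·e^(-2·u) du].
An antiderivative of u^6·e^(-2·u) is -(4·u^6 + 12·u^5 + 30·u^4 + 60·u^3 + 90·u^2 + 90·u + 45)·e^(-2·u)/8; evaluating from 0 to 1.7 gives ≈ 0.325424, while the full integral is 45/8.
Taking the ratio yields P = 0.057853.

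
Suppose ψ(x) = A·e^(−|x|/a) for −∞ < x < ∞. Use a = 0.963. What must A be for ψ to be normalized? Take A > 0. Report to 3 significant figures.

A ≈ 1.02

Require ∫ |ψ|² dx = 1 over the whole domain.
Using ∫₀^∞ xⁿ e^(−αx) dx = n!/αⁿ⁺¹, carrying out the integral gives A² · a.
Hence A² = 1/[a].
Substituting a = 0.963 gives A² = 1.038, so A = 1.019.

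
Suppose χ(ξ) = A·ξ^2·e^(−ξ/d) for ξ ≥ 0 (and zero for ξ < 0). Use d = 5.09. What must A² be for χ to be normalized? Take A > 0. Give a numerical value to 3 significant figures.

A^2 ≈ 0.000390

Normalization requires ∫|χ|² dξ = 1, integrated from 0 to ∞.
Carrying out the integral gives A² · 3·d^5/4.
With d = 5.09: A² = 0.0003903 and A = 0.01975.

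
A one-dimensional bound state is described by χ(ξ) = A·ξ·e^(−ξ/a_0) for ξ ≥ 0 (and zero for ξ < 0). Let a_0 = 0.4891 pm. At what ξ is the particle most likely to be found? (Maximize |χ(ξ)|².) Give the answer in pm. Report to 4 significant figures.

ξ ≈ 0.4891 pm

Differentiate |χ(ξ)|² with respect to ξ and set to zero.
Solving yields ξ = a_0.
With a_0 = 0.4891, the most probable position is 0.48910 pm.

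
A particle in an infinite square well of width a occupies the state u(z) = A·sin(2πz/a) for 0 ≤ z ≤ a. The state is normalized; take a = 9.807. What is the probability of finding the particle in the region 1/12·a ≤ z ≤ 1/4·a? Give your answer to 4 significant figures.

P ≈ 0.2356

|u|² is the probability density, so P = ∫_{1/12·a}^{1/4·a} |u|² dz.
With A² fixed by ∫|u|² = 1, i.e. A² = (a/2)^(−1), substitute and integrate.
Substituting t = z/a, A² and the length scale cancel in the ratio: P = ∫_{1/12}^{1/4} sin(2·π·t)^2 dt / ∫_{0}^{1} sin(2·π·t)^2 dt.
An antiderivative of sin(2·π·t)^2 is t/2 - sin(4·π·t)/(8·π); evaluating from 1/12 to 1/4 gives √(3)/(16·π) + 1/12, while the full integral is 1/2.
Evaluating gives P = (√(3)/8 + π/6)/π.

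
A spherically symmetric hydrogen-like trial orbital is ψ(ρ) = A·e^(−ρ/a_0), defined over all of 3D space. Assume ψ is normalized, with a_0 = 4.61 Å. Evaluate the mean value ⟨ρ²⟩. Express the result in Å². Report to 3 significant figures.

⟨ρ^2⟩ ≈ 63.8 Å^2

The expectation value is the |ψ|²-weighted average of ρ^2: ∫ ρ^2|ψ|² 4πρ² dρ.
Since the A² factors cancel between numerator and denominator, ⟨ρ²⟩ = 3·a_0^2.
Putting a_0 = 4.61 gives 63.76.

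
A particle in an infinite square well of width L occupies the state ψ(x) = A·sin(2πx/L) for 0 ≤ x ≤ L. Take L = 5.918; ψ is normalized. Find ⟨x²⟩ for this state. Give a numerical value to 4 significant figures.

⟨x^2⟩ ≈ 11.23

By definition ⟨x²⟩ = ∫ x^2 |ψ(x)|² dx.
The ratio of the moment integral to the normalization integral gives ⟨x²⟩ = -L^2/(8·π^2) + L^2/3.
With L = 5.918, ⟨x^2⟩ = 11.231.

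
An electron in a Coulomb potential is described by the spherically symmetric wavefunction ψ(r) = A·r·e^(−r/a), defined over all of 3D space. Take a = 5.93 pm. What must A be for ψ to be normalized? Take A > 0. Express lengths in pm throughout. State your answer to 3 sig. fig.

A ≈ 0.00380 pm^(-5/2)

The normalization condition is ∫|ψ|² 4πr² dr = 1 from 0 to ∞.
In 3D with spherical symmetry the volume element is 4πr² dr.
The integral (without the A² prefactor) comes out to 3·π·a^5.
So A² = (3·π·a^5)^(−1).
Substituting a = 5.93 gives A² = 0.00001447, so A = 0.003804.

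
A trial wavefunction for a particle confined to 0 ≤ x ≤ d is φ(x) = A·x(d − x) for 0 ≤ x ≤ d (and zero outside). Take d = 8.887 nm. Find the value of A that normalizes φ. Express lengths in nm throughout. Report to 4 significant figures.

A ≈ 0.02326 nm^(-5/2)

The normalization condition is ∫|φ|² dx = 1 from 0 to d.
Expanding the polynomial and integrating term by term, with φ = A·x(d − x), the integral evaluates to A²·[d^5/30].
Setting this equal to 1 gives A² = 1/(d^5/30).
With d = 8.887: A² = 0.00054118 and A = 0.023263.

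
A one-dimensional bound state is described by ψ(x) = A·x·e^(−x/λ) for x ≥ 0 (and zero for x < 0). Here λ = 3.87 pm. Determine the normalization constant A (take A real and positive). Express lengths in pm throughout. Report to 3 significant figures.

We need A² ∫|f|² dx = 1, taking the integral from 0 to ∞.
The integral (without the A² prefactor) comes out to λ^3/4.
So A² = (λ^3/4)^(−1).
With λ = 3.87: A² = 0.06901 and A = 0.2627.

A ≈ 0.263 pm^(-3/2)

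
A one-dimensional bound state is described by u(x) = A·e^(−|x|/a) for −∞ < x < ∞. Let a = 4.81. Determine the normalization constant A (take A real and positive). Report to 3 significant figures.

We need A² ∫|f|² dx = 1, taking the integral from −∞ to ∞.
Recall ∫₀^∞ x^m e^(−x/β) dx = m!·β^(m+1), ∫|u|² dx = A²·(a).
So A² = (a)^(−1).
Plugging in a = 4.81 yields A = 0.4560.

A ≈ 0.456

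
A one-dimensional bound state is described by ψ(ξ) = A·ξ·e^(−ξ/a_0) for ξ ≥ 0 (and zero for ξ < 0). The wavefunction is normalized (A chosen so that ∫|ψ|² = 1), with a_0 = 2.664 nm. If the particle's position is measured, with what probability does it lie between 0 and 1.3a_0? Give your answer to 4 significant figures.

P ≈ 0.4816

P = ∫_{0}^{1.3a_0} |ψ(ξ)|² dξ.
With A² fixed by ∫|ψ|² = 1, i.e. A² = (a_0^3/4)^(−1), substitute and integrate.
Let u = ξ/a_0; then A² and the length scale cancel, so P = ∫_{0}^{1.3} u^2·e^(-2·u) du ÷ ∫_{0}^{∞} u^2·e^(-2·u) du.
With ∫ u^2·e^(-2·u) du = -(2·u^2 + 2·u + 1)·e^(-2·u)/4 + C, the region integral is 1/4 - 349·e^(-13/5)/200 and the full one is 1/4.
The result is P = 0.48157.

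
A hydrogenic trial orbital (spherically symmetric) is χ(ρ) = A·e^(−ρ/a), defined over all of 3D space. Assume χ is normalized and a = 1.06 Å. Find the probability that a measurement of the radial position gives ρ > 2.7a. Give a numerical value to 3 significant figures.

P ≈ 0.0948

P = ∫ |χ|² 4πρ² dρ over ρ > 2.7a.
The full normalization integral is A²·[π·a^3] = 1, fixing A².
Substituting u = ρ/a, A², 4π and the length scale all cancel in the ratio: P = ∫_{2.7}^{∞} u^2·e^(-2·u) du / ∫_{0}^{∞} u^2·e^(-2·u) du.
An antiderivative of u^2·e^(-2·u) is -(2·u^2 + 2·u + 1)·e^(-2·u)/4; evaluating from 2.7 to ∞ gives 1049·e^(-27/5)/200, while the full integral is 1/4.
The region integral divided by the full integral gives P = 0.09476.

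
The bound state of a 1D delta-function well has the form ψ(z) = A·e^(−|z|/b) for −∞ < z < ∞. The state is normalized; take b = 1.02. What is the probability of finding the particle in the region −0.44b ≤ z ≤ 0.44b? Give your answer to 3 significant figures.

P ≈ 0.585

P = ∫_{−0.44b}^{0.44b} |ψ(z)|² dz.
With A² fixed by ∫|ψ|² = 1, i.e. A² = (b)^(−1), substitute and integrate.
By symmetry take twice the z ≥ 0 contribution in numerator and denominator; the 2's cancel. Substituting u = z/b, A² and the length scale cancel in the ratio: P = ∫_{0}^{0.44} e^(-2·u) du / ∫_{0}^{∞} e^(-2·u) du.
An antiderivative of e^(-2·u) is -e^(-2·u)/2; evaluating from 0 to 0.44 gives 1/2 - e^(-22/25)/2, while the full integral is 1/2.
Evaluating gives P = 0.5852.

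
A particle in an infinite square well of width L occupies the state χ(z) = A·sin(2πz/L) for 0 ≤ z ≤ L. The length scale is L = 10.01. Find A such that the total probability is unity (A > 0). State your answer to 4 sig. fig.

We need A² ∫|f|² dz = 1, taking the integral from 0 to L.
The integral (without the A² prefactor) comes out to L/2.
Hence A² = 1/[L/2].
Substituting L = 10.01 gives A² = 0.19980, so A = 0.44699.

A ≈ 0.4470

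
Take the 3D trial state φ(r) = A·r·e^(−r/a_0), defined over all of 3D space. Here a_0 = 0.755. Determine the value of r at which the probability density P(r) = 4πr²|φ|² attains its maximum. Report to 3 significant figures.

Differentiate P(r) = 4πr²|φ|² with respect to r and set to zero.
Solving yields r = 2·a_0.
With a_0 = 0.755, the most probable radial distance is 1.510.

r ≈ 1.51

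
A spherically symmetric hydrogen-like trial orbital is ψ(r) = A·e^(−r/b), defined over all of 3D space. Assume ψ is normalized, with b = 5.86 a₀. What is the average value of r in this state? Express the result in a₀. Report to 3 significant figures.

By definition ⟨r⟩ = ∫ r |ψ(r)|² 4πr² dr.
With ∫₀^∞ r^3 e^(−αr) dr = 3!/α^4, evaluating both integrals, ⟨r⟩ = 3·b/2.
With b = 5.86, ⟨r⟩ = 8.790.

⟨r⟩ ≈ 8.79 a₀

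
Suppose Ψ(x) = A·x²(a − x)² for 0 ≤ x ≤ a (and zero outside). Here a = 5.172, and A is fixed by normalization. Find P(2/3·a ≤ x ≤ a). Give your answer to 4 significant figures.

P ≈ 0.1448

P = ∫_{2/3·a}^{a} |Ψ(x)|² dx.
The normalization integral ∫|Ψ|²dx over the whole domain equals a^9/630·A², and A² cancels in the ratio.
Let u = x/a; then A² and the length scale cancel, so P = ∫_{2/3}^{1} u^4·(1 - u)^4 du ÷ ∫_{0}^{1} u^4·(1 - u)^4 du.
Using ∫ u^4·(1 - u)^4 du = u^5·(70·u^4 - 315·u^3 + 540·u^2 - 420·u + 126)/630, the numerator is ≈ 0.000229914 and the denominator is 1/630.
This works out to P = 0.14485.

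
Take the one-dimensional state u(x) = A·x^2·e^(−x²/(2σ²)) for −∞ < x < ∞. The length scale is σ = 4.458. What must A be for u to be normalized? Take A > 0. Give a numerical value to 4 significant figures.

A ≈ 0.02067

The normalization condition is ∫|u|² dx = 1 from −∞ to ∞.
Differentiating ∫e^(−αx²) dx = √(π/α) under α to get the higher moments, with u = A·x^2·e^(−x²/(2σ²)), the integral evaluates to A²·[3·√(π)·σ^5/4].
Setting this equal to 1 gives A² = 1/(3·√(π)·σ^5/4).
With σ = 4.458: A² = 0.00042723 and A = 0.020670.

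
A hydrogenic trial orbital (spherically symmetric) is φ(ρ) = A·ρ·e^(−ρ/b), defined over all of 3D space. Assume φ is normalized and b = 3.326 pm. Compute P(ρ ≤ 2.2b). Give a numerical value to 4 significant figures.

P ≈ 0.4488

Integrate the radial probability density 4πρ²|φ|² over ρ ≤ 2.2b.
A² is fixed by ∫₀^∞ 4πρ²|φ|² dρ = 1, i.e. A² = (3·π·b^5)^(−1).
Substituting u = ρ/b, A², 4π and the length scale all cancel in the ratio: P = ∫_{0}^{2.2} u^4·e^(-2·u) du / ∫_{0}^{∞} u^4·e^(-2·u) du.
With ∫ u^4·e^(-2·u) du = -(u^4/2 + u^3 + 3·u^2/2 + 3·u/2 + 3/4)·e^(-2·u) + C, the region integral is ≈ 0.336612 and the full one is 3/4.
The region integral divided by the full integral gives P = 0.44882.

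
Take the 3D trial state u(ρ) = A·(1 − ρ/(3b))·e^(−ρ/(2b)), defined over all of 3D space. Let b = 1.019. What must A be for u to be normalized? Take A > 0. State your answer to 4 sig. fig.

A ≈ 0.3359

We need A² ∫|f|² 4πρ² dρ = 1, taking the integral from 0 to ∞.
The angular integral contributes 4π, leaving ∫₀^∞ ρ²|u|² dρ.
With ∫₀^∞ ρ^4 e^(−αρ) dρ = 4!/α^5, with u = A·(1 − ρ/(3b))·e^(−ρ/(2b)), the integral evaluates to A²·[8·π·b^3/3].
Setting this equal to 1 gives A² = 1/(8·π·b^3/3).
Plugging in b = 1.019 yields A = 0.33588.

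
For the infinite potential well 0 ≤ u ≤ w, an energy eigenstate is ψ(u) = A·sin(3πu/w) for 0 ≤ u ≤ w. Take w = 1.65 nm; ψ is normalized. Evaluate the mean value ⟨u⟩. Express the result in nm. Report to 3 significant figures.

The expectation value is the |ψ|²-weighted average of u: ∫ u|ψ|² du.
Evaluating both integrals, ⟨u⟩ = w/2.
Putting w = 1.65 gives 0.8250.

⟨u⟩ ≈ 0.825 nm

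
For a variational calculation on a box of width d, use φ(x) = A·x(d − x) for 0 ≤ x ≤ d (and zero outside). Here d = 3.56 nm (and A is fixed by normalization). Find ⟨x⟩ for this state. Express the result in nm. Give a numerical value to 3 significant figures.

⟨x⟩ = ∫ x |φ|² dx over the full domain.
Since the A² factors cancel between numerator and denominator, ⟨x⟩ = d/2.
Putting d = 3.56 gives 1.780.

⟨x⟩ ≈ 1.78 nm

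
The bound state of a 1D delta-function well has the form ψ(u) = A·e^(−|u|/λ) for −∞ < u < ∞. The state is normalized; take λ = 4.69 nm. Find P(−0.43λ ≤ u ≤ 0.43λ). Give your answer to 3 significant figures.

P ≈ 0.577

The probability is P = ∫ |ψ|² du over [−0.43λ, 0.43λ].
Since A² = 1/(λ), this is the region integral divided by the full normalization integral.
By symmetry take twice the u ≥ 0 contribution in numerator and denominator; the 2's cancel. Substituting t = u/λ, A² and the length scale cancel in the ratio: P = ∫_{0}^{0.43} e^(-2·t) dt / ∫_{0}^{∞} e^(-2·t) dt.
With ∫ e^(-2·t) dt = -e^(-2·t)/2 + C, the region integral is 1/2 - e^(-43/50)/2 and the full one is 1/2.
This works out to P = 0.5768.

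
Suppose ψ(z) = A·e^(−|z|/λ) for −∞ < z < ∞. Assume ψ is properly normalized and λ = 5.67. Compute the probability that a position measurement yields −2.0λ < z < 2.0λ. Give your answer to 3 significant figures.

P = ∫_{−2.0λ}^{2.0λ} |ψ(z)|² dz.
Since A² = 1/(λ), this is the region integral divided by the full normalization integral.
Both integrals are even about z = 0, so only the z ≥ 0 halves are needed (the factors of 2 cancel). Let u = z/λ; then A² and the length scale cancel, so P = ∫_{0}^{2.0} e^(-2·u) du ÷ ∫_{0}^{∞} e^(-2·u) du.
Using ∫ e^(-2·u) du = -e^(-2·u)/2, the numerator is 1/2 - e^(-4)/2 and the denominator is 1/2.
Taking the ratio, P = 0.9817.

P ≈ 0.982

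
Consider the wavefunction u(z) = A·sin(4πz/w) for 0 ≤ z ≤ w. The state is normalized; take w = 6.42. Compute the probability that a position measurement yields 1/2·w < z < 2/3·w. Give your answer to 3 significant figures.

P ≈ 0.201

|u|² is the probability density, so P = ∫_{1/2·w}^{2/3·w} |u|² dz.
The normalization integral ∫|u|²dz over the whole domain equals w/2·A², and A² cancels in the ratio.
In terms of t = z/w (A² and the length scale cancel between numerator and denominator), P = [∫_{1/2}^{2/3} sin(4·π·t)^2 dt] / [∫_{0}^{1} sin(4·π·t)^2 dt].
Using ∫ sin(4·π·t)^2 dt = t/2 - sin(4·π·t)·cos(4·π·t)/(8·π), the numerator is √(3)/(32·π) + 1/12 and the denominator is 1/2.
The result is P = (√(3)/16 + π/6)/π.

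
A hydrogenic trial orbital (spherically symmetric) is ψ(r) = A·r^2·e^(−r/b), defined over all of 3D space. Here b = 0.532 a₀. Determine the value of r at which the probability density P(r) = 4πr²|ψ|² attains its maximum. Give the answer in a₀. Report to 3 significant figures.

The maximum of P(r) = 4πr²|ψ|² occurs where its derivative vanishes.
Solving yields r = 3·b.
With b = 0.532, the most probable radial distance is 1.596 a₀.

r ≈ 1.60 a₀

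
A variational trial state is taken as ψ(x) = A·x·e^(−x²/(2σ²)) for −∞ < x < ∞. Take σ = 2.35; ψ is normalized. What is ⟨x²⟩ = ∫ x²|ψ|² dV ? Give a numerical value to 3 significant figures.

By definition ⟨x²⟩ = ∫ x^2 |ψ(x)|² dx.
The ratio of the moment integral to the normalization integral gives ⟨x²⟩ = 3·σ^2/2.
Putting σ = 2.35 gives 8.284.

⟨x^2⟩ ≈ 8.28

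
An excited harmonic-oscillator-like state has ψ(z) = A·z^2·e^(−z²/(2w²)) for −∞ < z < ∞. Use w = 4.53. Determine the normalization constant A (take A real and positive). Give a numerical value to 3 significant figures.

A ≈ 0.0199

The normalization condition is ∫|ψ|² dz = 1 from −∞ to ∞.
With ∫_{−∞}^{∞} z^(2m) e^(−αz²) dz = (2m−1)!!·√π / (2^m α^(m+1/2)), carrying out the integral gives A² · 3·√(π)·w^5/4.
Plugging in w = 4.53 yields A = 0.01986.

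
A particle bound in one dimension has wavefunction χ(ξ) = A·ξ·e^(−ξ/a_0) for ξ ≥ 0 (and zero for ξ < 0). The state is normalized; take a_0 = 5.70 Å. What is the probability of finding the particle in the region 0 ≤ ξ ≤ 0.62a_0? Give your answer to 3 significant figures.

P = ∫_{0}^{0.62a_0} |χ(ξ)|² dξ.
With A² fixed by ∫|χ|² = 1, i.e. A² = (a_0^3/4)^(−1), substitute and integrate.
Let u = ξ/a_0; then A² and the length scale cancel, so P = ∫_{0}^{0.62} u^2·e^(-2·u) du ÷ ∫_{0}^{∞} u^2·e^(-2·u) du.
With ∫ u^2·e^(-2·u) du = -(2·u^2 + 2·u + 1)·e^(-2·u)/4 + C, the region integral is 1/4 - 3761·e^(-31/25)/5000 and the full one is 1/4.
Evaluating gives P = 0.1293.

P ≈ 0.129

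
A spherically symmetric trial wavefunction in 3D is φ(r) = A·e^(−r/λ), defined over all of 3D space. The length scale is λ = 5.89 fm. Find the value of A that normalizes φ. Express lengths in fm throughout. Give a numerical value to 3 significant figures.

A ≈ 0.0395 fm^(-3/2)

Require ∫ |φ|² 4πr² dr = 1 over the whole domain.
With φ = A·e^(−r/λ), the integral evaluates to A²·[π·λ^3].
Setting this equal to 1 gives A² = 1/(π·λ^3).
Substituting λ = 5.89 gives A² = 0.001558, so A = 0.03947.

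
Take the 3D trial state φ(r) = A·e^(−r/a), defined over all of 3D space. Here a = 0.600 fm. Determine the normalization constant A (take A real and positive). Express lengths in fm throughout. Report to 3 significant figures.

We need A² ∫|f|² 4πr² dr = 1, taking the integral from 0 to ∞.
(Spherical symmetry: dV = 4πr² dr.)
With φ = A·e^(−r/a), the integral evaluates to A²·[π·a^3].
So A² = (π·a^3)^(−1).
Plugging in a = 0.600 yields A = 1.214.

A ≈ 1.21 fm^(-3/2)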